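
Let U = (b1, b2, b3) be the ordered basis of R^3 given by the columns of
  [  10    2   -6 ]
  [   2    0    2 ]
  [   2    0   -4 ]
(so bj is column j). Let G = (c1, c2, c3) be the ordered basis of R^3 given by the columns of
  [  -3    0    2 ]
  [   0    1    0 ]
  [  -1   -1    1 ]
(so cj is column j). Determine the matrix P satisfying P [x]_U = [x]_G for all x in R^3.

[[-2, -2, 2], [2, 0, 2], [2, -2, 0]]

Take x = bj: its U-coordinates are the j-th standard unit vector, so P e_j — column j of P — equals [bj]_G.
b1 = -2c1 + 2c2 + 2c3, giving column 1 = [-2, 2, 2]; repeating for each j gives P = [[-2, -2, 2], [2, 0, 2], [2, -2, 0]].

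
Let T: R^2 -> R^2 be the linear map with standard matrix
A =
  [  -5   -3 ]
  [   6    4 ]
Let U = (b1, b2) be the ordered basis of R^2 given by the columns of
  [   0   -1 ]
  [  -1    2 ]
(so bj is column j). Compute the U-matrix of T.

[[-2, 0], [-3, 1]]

Let P have columns b1, b2. Then [T]_U = P^(-1) A P.
Here det P = -1, so P^(-1) is integer; computing A P first and then P^(-1)(A P) gives [[-2, 0], [-3, 1]].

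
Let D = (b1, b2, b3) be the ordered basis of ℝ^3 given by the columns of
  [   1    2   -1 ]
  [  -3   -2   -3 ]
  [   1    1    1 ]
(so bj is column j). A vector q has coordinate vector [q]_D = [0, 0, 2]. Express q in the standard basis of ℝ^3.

[-2, -6, 2]

The coordinates say q = 0·b1 + 0·b2 + 2b3; adding the scaled basis vectors gives [-2, -6, 2].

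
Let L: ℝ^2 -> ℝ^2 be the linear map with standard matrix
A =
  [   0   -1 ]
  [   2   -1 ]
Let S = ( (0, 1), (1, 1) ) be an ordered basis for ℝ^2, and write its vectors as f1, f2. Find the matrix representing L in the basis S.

[[0, 2], [-1, -1]]

The j-th column of [L]_S is [L(fj)]_S.
L(f1) = A f1 = (-1, -1) = 0·f1 - f2, so column 1 is (0, -1).
Repeating for f2 and assembling the columns gives [[0, 2], [-1, -1]].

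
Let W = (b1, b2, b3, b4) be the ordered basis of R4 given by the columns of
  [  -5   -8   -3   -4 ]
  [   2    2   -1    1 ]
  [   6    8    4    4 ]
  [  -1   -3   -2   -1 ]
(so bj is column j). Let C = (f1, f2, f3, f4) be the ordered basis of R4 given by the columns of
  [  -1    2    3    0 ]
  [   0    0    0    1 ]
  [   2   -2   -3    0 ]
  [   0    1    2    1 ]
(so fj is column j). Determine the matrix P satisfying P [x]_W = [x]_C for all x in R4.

[[1, 0, 1, 0], [1, -1, -1, -2], [-2, -2, 0, 0], [2, 2, -1, 1]]

Take x = bj: its W-coordinates are the j-th standard unit vector, so P e_j — column j of P — equals [bj]_C.
b1 = f1 + f2 - 2f3 + 2f4, giving column 1 = [1, 1, -2, 2]; repeating for each j gives P = [[1, 0, 1, 0], [1, -1, -1, -2], [-2, -2, 0, 0], [2, 2, -1, 1]].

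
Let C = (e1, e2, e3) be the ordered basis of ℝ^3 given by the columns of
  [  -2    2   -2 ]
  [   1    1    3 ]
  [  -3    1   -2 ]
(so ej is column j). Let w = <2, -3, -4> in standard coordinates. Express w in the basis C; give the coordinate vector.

Write w = c_1 e1 + ... + c_3 e3 and solve for the c_i.
Row-reducing the augmented matrix [M | w] gives c = (4, 2, -3).
Check: 4e1 + 2e2 - 3e3 = <2, -3, -4>.

<4, 2, -3>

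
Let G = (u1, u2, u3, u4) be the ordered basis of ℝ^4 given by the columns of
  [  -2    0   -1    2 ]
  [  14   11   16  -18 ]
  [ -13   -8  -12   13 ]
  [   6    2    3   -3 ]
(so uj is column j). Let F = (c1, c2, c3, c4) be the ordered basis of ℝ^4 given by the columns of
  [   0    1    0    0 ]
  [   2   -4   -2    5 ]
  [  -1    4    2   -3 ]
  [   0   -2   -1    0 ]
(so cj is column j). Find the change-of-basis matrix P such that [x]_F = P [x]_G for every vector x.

[[1, 1, 0, -1], [-2, 0, -1, 2], [-2, -2, -1, -1], [0, 1, 2, -2]]

Take x = uj: its G-coordinates are the j-th standard unit vector, so P e_j — column j of P — equals [uj]_F.
u1 = c1 - 2c2 - 2c3 + 0·c4, giving column 1 = (1, -2, -2, 0); repeating for each j gives P = [[1, 1, 0, -1], [-2, 0, -1, 2], [-2, -2, -1, -1], [0, 1, 2, -2]].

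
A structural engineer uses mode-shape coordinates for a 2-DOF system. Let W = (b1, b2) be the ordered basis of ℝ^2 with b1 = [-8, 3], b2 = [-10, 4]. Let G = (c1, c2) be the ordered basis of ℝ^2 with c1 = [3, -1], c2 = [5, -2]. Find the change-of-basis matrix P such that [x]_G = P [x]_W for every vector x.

[[-1, 0], [-1, -2]]

Column j of P is [bj]_G, since P maps W-coordinates to G-coordinates.
Expressing b1 in G: b1 = -c1 - c2, so column 1 of P is [-1, -1].
Doing the same for each bj gives P = [[-1, 0], [-1, -2]].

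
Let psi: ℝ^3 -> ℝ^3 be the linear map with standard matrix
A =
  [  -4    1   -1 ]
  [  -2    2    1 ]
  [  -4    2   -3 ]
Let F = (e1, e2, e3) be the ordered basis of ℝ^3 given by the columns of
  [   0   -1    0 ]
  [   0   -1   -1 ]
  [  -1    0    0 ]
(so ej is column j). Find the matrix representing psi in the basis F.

Let P have columns e1, ..., e3. Then [psi]_F = P^(-1) A P.
Here det P = -1, so P^(-1) is integer; computing A P first and then P^(-1)(A P) gives [[-3, -2, 2], [-1, -3, 1], [2, 3, 1]].

[[-3, -2, 2], [-1, -3, 1], [2, 3, 1]]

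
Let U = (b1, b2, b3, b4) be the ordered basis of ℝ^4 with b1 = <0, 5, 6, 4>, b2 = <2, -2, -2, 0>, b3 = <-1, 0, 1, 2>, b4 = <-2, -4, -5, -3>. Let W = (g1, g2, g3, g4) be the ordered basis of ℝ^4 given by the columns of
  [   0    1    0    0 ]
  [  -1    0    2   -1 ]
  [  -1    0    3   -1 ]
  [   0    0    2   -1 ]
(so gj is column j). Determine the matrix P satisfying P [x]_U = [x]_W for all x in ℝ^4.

Take x = bj: its U-coordinates are the j-th standard unit vector, so P e_j — column j of P — equals [bj]_W.
b1 = -g1 + 0·g2 + g3 - 2g4, giving column 1 = <-1, 0, 1, -2>; repeating for each j gives P = [[-1, 2, 2, 1], [0, 2, -1, -2], [1, 0, 1, -1], [-2, 0, 0, 1]].

[[-1, 2, 2, 1], [0, 2, -1, -2], [1, 0, 1, -1], [-2, 0, 0, 1]]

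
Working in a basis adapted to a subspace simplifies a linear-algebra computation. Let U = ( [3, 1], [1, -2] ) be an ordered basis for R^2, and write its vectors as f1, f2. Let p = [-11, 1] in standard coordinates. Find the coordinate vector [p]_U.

We seek scalars with c_1 f1 + c_2 f2 = p; equivalently solve M c = p where the columns of M are f1, f2.
System: 3c_1 + c_2 = -11, c_1 - 2c_2 = 1; solving gives c_1 = -3, c_2 = -2.
Check: -3f1 - 2f2 = [-11, 1].

[-3, -2]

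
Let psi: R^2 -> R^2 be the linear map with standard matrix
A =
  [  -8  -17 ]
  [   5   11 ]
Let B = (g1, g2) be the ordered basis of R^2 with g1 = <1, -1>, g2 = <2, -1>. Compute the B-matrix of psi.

[[3, 1], [3, 0]]

With P the matrix whose columns are g1, g2, [psi]_B = P^(-1) A P.
Column by column: psi(g1) = A g1 = <9, -6>; its B-coordinates <3, 3> give column 1.
Continuing for each basis vector yields [psi]_B = [[3, 1], [3, 0]].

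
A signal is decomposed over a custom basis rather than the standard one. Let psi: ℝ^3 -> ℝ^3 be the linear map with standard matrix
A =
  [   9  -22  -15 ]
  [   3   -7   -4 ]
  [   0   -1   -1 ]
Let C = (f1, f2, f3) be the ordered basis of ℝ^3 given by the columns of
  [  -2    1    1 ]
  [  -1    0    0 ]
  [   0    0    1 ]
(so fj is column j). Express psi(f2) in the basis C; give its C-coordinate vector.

Column 2 of [psi]_C is the C-coordinate vector of psi(f2).
In standard coordinates psi(f2) = A f2 = <9, 3, 0>.
Converting to C: <9, 3, 0> = -3f1 + 3f2 + 0·f3, so the coordinate vector is <-3, 3, 0>.

<-3, 3, 0>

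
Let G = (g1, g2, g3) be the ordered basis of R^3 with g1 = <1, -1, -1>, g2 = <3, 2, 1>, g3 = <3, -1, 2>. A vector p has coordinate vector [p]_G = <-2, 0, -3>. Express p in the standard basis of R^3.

p = M [p]_G, where M has columns g1, ..., g3.
Carrying out the matrix-vector product, p = <-11, 5, -4>.

<-11, 5, -4>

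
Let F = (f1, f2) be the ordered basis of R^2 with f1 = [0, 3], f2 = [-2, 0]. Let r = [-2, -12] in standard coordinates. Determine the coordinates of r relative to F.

[-4, 1]

Write r = c_1 f1 + c_2 f2 and solve for the c_i.
System: 0c_1 - 2c_2 = -2, 3c_1 + 0c_2 = -12; solving gives c_1 = -4, c_2 = 1.
Check: -4f1 + f2 = [-2, -12].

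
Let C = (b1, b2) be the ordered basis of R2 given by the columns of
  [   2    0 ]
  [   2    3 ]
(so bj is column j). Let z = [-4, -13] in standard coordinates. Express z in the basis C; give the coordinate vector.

We seek scalars with c_1 b1 + c_2 b2 = z; equivalently solve M c = z where the columns of M are b1, b2.
System: 2c_1 + 0c_2 = -4, 2c_1 + 3c_2 = -13; solving gives c_1 = -2, c_2 = -3.
Check: -2b1 - 3b2 = [-4, -13].

[-2, -3]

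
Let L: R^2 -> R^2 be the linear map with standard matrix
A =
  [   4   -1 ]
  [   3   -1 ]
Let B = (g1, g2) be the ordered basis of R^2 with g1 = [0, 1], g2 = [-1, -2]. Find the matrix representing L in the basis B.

With P the matrix whose columns are g1, g2, [L]_B = P^(-1) A P.
Column by column: L(g1) = A g1 = [-1, -1]; its B-coordinates [1, 1] give column 1.
Continuing for each basis vector yields [L]_B = [[1, 3], [1, 2]].

[[1, 3], [1, 2]]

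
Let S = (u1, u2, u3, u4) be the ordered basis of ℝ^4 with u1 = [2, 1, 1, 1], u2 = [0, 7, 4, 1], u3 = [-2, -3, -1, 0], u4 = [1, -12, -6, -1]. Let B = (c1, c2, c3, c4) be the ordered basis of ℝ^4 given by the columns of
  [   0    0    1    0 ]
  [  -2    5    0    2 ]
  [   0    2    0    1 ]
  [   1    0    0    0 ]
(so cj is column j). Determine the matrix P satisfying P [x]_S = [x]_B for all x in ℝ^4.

Take x = uj: its S-coordinates are the j-th standard unit vector, so P e_j — column j of P — equals [uj]_B.
u1 = c1 + c2 + 2c3 - c4, giving column 1 = [1, 1, 2, -1]; repeating for each j gives P = [[1, 1, 0, -1], [1, 1, -1, -2], [2, 0, -2, 1], [-1, 2, 1, -2]].

[[1, 1, 0, -1], [1, 1, -1, -2], [2, 0, -2, 1], [-1, 2, 1, -2]]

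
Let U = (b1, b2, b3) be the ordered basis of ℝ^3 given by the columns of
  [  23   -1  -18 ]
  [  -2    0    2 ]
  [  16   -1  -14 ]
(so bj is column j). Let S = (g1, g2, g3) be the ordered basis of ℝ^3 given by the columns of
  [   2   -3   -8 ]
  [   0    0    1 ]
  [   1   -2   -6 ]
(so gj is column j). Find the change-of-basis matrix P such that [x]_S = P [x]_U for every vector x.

[[2, 1, 2], [-1, 1, 2], [-2, 0, 2]]

Let M have columns bj and N have columns gj. Then for every x, N [x]_S = x = M [x]_U, so P = N^(-1) M.
Since det N = 1, N^(-1) has integer entries; multiplying gives P = [[2, 1, 2], [-1, 1, 2], [-2, 0, 2]].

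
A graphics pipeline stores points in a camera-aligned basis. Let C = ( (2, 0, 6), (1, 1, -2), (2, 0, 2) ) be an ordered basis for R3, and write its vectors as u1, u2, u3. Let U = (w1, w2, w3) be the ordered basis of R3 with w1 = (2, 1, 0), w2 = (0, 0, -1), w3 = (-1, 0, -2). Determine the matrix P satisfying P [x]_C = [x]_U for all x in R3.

[[0, 1, 0], [-2, 0, 2], [-2, 1, -2]]

Column j of P is [uj]_U, since P maps C-coordinates to U-coordinates.
Expressing u1 in U: u1 = 0·w1 - 2w2 - 2w3, so column 1 of P is (0, -2, -2).
Doing the same for each uj gives P = [[0, 1, 0], [-2, 0, 2], [-2, 1, -2]].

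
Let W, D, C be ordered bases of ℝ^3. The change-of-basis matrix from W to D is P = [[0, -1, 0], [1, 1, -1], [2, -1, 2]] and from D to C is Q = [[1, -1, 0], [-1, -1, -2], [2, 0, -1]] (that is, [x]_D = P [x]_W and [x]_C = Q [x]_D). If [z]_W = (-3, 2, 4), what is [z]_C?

(3, 7, -4)

Apply P to get D-coordinates (-2, -5, 0), then Q to get C-coordinates.
The result is [z]_C = (3, 7, -4).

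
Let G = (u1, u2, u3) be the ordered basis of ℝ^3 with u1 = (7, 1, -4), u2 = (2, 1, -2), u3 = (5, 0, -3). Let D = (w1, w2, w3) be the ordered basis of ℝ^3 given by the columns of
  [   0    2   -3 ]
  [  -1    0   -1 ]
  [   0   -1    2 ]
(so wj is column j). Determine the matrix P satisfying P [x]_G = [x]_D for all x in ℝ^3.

Take x = uj: its G-coordinates are the j-th standard unit vector, so P e_j — column j of P — equals [uj]_D.
u1 = 0·w1 + 2w2 - w3, giving column 1 = (0, 2, -1); repeating for each j gives P = [[0, 1, 1], [2, -2, 1], [-1, -2, -1]].

[[0, 1, 1], [2, -2, 1], [-1, -2, -1]]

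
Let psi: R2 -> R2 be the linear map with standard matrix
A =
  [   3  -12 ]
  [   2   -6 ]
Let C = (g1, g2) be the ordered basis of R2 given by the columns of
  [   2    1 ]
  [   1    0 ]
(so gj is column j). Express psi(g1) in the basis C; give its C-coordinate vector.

Column 1 of [psi]_C is the C-coordinate vector of psi(g1).
In standard coordinates psi(g1) = A g1 = [-6, -2].
Converting to C: [-6, -2] = -2g1 - 2g2, so the coordinate vector is [-2, -2].

[-2, -2]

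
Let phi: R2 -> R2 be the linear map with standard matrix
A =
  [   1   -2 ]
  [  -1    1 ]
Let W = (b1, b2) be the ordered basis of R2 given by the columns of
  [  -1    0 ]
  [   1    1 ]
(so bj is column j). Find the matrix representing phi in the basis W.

Let P have columns b1, b2. Then [phi]_W = P^(-1) A P.
Here det P = -1, so P^(-1) is integer; computing A P first and then P^(-1)(A P) gives [[3, 2], [-1, -1]].

[[3, 2], [-1, -1]]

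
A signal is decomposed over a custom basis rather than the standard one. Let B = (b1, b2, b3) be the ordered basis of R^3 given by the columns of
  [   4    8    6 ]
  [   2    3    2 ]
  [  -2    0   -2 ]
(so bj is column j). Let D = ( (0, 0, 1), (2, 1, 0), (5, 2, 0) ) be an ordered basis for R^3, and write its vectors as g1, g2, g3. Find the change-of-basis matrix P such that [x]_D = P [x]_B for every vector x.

[[-2, 0, -2], [2, -1, -2], [0, 2, 2]]

Column j of P is [bj]_D, since P maps B-coordinates to D-coordinates.
Expressing b1 in D: b1 = -2g1 + 2g2 + 0·g3, so column 1 of P is (-2, 2, 0).
Doing the same for each bj gives P = [[-2, 0, -2], [2, -1, -2], [0, 2, 2]].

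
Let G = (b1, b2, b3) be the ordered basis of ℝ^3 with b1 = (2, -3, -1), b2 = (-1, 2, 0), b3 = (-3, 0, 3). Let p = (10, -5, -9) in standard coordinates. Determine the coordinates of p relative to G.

[p]_G is the unique c with M c = p, where M has columns b1, ..., b3.
Solving this 3x3 system gives c = (3, 2, -2).
Check: 3b1 + 2b2 - 2b3 = (10, -5, -9).

(3, 2, -2)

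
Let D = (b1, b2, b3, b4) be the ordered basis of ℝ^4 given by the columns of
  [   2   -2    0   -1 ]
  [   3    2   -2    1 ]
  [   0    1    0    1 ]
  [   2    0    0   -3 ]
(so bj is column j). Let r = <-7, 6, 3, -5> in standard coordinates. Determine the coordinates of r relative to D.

Write r = c_1 b1 + ... + c_4 b4 and solve for the c_i.
Row-reducing the augmented matrix [M | r] gives c = (-1, 2, -2, 1).
Check: -b1 + 2b2 - 2b3 + b4 = <-7, 6, 3, -5>.

<-1, 2, -2, 1>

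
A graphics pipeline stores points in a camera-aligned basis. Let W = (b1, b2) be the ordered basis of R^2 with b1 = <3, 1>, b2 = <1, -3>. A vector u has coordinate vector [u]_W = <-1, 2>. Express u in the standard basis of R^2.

By definition u = -b1 + 2b2.
Summing componentwise gives <-1, -7>.

<-1, -7>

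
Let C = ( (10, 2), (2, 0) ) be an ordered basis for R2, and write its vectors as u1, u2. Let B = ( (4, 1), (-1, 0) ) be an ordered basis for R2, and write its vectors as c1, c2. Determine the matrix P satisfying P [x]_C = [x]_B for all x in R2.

Column j of P is [uj]_B, since P maps C-coordinates to B-coordinates.
Expressing u1 in B: u1 = 2c1 - 2c2, so column 1 of P is (2, -2).
Doing the same for each uj gives P = [[2, 0], [-2, -2]].

[[2, 0], [-2, -2]]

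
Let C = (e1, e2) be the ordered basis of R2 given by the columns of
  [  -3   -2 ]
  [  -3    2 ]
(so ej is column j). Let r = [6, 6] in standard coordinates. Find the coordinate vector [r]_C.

[r]_C is the unique c with M c = r, where M has columns e1, e2.
System: -3c_1 - 2c_2 = 6, -3c_1 + 2c_2 = 6; solving gives c_1 = -2, c_2 = 0.
Check: -2e1 + 0·e2 = [6, 6].

[-2, 0]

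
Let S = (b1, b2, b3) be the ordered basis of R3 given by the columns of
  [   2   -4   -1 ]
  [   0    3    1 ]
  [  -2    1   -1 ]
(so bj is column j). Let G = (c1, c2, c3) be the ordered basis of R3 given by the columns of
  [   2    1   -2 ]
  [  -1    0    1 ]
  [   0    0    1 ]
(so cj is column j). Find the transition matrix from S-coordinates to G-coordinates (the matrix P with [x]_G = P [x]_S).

Column j of P is [bj]_G, since P maps S-coordinates to G-coordinates.
Expressing b1 in G: b1 = -2c1 + 2c2 - 2c3, so column 1 of P is [-2, 2, -2].
Doing the same for each bj gives P = [[-2, -2, -2], [2, 2, 1], [-2, 1, -1]].

[[-2, -2, -2], [2, 2, 1], [-2, 1, -1]]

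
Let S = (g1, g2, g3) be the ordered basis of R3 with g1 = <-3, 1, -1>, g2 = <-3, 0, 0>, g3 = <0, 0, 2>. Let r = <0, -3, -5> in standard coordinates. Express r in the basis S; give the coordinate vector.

Write r = c_1 g1 + ... + c_3 g3 and solve for the c_i.
Solving this 3x3 system gives c = (-3, 3, -4).
Check: -3g1 + 3g2 - 4g3 = <0, -3, -5>.

<-3, 3, -4>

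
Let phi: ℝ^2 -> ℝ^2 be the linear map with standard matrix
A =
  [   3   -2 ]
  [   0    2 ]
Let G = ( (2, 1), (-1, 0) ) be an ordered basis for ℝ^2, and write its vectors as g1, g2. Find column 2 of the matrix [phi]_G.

Compute phi(g2) = A g2 = (-3, 0) in standard coordinates.
Then write this in G-coordinates: solve for y in y_1 g1 + y_2 g2 = (-3, 0).
This gives y = (0, 3), which is column 2 of [phi]_G.

(0, 3)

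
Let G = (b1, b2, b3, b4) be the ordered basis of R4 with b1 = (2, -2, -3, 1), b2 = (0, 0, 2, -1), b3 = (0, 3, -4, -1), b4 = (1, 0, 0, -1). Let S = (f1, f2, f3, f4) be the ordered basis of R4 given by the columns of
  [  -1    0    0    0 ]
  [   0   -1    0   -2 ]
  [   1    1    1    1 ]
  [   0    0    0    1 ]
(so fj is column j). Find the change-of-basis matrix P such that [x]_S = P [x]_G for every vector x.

[[-2, 0, 0, -1], [0, 2, -1, 2], [-2, 1, -2, 0], [1, -1, -1, -1]]

Take x = bj: its G-coordinates are the j-th standard unit vector, so P e_j — column j of P — equals [bj]_S.
b1 = -2f1 + 0·f2 - 2f3 + f4, giving column 1 = (-2, 0, -2, 1); repeating for each j gives P = [[-2, 0, 0, -1], [0, 2, -1, 2], [-2, 1, -2, 0], [1, -1, -1, -1]].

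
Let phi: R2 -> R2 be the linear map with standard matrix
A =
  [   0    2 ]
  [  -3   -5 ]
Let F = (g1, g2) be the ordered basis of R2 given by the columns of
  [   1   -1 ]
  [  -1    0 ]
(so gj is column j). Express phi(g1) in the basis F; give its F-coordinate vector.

Compute phi(g1) = A g1 = <-2, 2> in standard coordinates.
Then write this in F-coordinates: solve for y in y_1 g1 + y_2 g2 = <-2, 2>.
This gives y = <-2, 0>, which is column 1 of [phi]_F.

<-2, 0>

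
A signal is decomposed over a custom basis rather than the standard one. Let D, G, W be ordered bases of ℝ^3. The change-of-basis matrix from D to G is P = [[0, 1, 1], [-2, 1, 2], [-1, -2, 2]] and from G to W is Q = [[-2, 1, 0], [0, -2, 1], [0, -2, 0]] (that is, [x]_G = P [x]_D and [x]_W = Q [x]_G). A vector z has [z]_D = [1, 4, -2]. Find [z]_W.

[-6, -9, 4]

First [z]_G = P [z]_D = [2, -2, -13].
Then [z]_W = Q [z]_G = [-6, -9, 4].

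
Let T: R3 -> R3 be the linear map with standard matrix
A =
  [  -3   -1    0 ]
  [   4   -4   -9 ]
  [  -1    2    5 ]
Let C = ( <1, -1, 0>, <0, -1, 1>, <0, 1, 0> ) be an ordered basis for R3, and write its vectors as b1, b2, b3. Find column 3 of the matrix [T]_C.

Column 3 of [T]_C is the C-coordinate vector of T(b3).
In standard coordinates T(b3) = A b3 = <-1, -4, 2>.
Converting to C: <-1, -4, 2> = -b1 + 2b2 - 3b3, so the coordinate vector is <-1, 2, -3>.

<-1, 2, -3>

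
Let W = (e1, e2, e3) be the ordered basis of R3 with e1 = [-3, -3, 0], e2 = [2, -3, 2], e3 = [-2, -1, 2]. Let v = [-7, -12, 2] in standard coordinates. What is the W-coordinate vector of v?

We seek scalars with c_1 e1 + ... + c_3 e3 = v; equivalently solve M c = v where the columns of M are e1, ..., e3.
Gaussian elimination on [M | v] yields c = (3, 1, 0).
Check: 3e1 + e2 + 0·e3 = [-7, -12, 2].

[3, 1, 0]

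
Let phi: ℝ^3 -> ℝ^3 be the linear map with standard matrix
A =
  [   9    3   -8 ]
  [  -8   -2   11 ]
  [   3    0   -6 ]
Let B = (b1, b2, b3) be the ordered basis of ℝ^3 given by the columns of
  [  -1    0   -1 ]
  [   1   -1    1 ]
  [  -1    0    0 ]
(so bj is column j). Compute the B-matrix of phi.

[[-3, 0, 3], [3, 1, 0], [1, 3, 3]]

Let P have columns b1, ..., b3. Then [phi]_B = P^(-1) A P.
Here det P = 1, so P^(-1) is integer; computing A P first and then P^(-1)(A P) gives [[-3, 0, 3], [3, 1, 0], [1, 3, 3]].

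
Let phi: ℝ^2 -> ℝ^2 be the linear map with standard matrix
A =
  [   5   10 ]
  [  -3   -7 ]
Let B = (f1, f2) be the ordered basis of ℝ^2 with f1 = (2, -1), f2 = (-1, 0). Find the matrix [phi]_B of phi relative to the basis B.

[[-1, -3], [-2, -1]]

With P the matrix whose columns are f1, f2, [phi]_B = P^(-1) A P.
Column by column: phi(f1) = A f1 = (0, 1); its B-coordinates (-1, -2) give column 1.
Continuing for each basis vector yields [phi]_B = [[-1, -3], [-2, -1]].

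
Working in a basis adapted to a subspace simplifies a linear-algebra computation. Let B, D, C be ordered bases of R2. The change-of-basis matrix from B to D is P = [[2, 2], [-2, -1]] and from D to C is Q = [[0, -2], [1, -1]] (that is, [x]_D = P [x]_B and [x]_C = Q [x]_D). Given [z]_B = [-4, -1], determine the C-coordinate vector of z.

[-18, -19]

First [z]_D = P [z]_B = [-10, 9].
Then [z]_C = Q [z]_D = [-18, -19].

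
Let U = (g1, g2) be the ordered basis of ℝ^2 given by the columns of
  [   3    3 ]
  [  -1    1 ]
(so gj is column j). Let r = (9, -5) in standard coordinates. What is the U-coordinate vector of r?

(4, -1)

We seek scalars with c_1 g1 + c_2 g2 = r; equivalently solve M c = r where the columns of M are g1, g2.
System: 3c_1 + 3c_2 = 9, -c_1 + c_2 = -5; solving gives c_1 = 4, c_2 = -1.
Check: 4g1 - g2 = (9, -5).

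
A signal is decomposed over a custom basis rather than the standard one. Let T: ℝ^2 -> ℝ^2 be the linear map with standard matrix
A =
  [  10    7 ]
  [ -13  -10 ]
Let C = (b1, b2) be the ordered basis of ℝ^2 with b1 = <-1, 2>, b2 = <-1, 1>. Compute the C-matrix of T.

With P the matrix whose columns are b1, b2, [T]_C = P^(-1) A P.
Column by column: T(b1) = A b1 = <4, -7>; its C-coordinates <-3, -1> give column 1.
Continuing for each basis vector yields [T]_C = [[-3, 0], [-1, 3]].

[[-3, 0], [-1, 3]]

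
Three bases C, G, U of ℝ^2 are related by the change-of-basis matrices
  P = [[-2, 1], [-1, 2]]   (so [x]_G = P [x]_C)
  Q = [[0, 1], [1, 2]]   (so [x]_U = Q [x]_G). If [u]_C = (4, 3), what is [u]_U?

(2, -1)

First [u]_G = P [u]_C = (-5, 2).
Then [u]_U = Q [u]_G = (2, -1).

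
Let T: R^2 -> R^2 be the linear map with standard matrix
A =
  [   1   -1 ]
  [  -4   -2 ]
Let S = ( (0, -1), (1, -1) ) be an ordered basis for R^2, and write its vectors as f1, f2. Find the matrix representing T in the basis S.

Let P have columns f1, f2. Then [T]_S = P^(-1) A P.
Here det P = 1, so P^(-1) is integer; computing A P first and then P^(-1)(A P) gives [[-3, 0], [1, 2]].

[[-3, 0], [1, 2]]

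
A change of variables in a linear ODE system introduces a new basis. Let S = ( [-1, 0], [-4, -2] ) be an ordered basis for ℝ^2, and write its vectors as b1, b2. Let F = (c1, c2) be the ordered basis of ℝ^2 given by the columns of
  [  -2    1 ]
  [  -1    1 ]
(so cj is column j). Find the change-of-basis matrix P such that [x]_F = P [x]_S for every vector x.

Take x = bj: its S-coordinates are the j-th standard unit vector, so P e_j — column j of P — equals [bj]_F.
b1 = c1 + c2, giving column 1 = [1, 1]; repeating for each j gives P = [[1, 2], [1, 0]].

[[1, 2], [1, 0]]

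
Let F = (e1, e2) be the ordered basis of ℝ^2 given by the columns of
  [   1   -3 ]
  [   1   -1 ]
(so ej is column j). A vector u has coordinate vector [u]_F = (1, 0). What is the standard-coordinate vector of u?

(1, 1)

The coordinates say u = e1 + 0·e2; adding the scaled basis vectors gives (1, 1).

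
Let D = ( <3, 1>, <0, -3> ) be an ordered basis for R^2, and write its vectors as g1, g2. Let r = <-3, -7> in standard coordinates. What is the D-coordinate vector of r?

We seek scalars with c_1 g1 + c_2 g2 = r; equivalently solve M c = r where the columns of M are g1, g2.
System: 3c_1 + 0c_2 = -3, c_1 - 3c_2 = -7; solving gives c_1 = -1, c_2 = 2.
Check: -g1 + 2g2 = <-3, -7>.

<-1, 2>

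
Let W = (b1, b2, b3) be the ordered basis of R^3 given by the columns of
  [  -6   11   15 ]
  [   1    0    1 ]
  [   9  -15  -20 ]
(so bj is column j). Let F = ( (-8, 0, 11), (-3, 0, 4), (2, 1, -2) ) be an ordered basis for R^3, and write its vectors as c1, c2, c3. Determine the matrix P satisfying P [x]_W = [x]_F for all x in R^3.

Column j of P is [bj]_F, since P maps W-coordinates to F-coordinates.
Expressing b1 in F: b1 = c1 + 0·c2 + c3, so column 1 of P is (1, 0, 1).
Doing the same for each bj gives P = [[1, -1, -2], [0, -1, 1], [1, 0, 1]].

[[1, -1, -2], [0, -1, 1], [1, 0, 1]]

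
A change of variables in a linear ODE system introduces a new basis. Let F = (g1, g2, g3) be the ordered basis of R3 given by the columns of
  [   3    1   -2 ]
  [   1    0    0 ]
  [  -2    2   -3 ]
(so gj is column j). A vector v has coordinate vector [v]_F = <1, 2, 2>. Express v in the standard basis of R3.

<1, 1, -4>

By definition v = g1 + 2g2 + 2g3.
Summing componentwise gives <1, 1, -4>.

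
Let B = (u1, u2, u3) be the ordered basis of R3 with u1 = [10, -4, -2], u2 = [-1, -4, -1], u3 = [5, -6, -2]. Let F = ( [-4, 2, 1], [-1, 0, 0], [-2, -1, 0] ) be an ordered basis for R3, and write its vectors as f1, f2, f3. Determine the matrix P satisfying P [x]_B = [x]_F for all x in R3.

[[-2, -1, -2], [-2, 1, -1], [0, 2, 2]]

Column j of P is [uj]_F, since P maps B-coordinates to F-coordinates.
Expressing u1 in F: u1 = -2f1 - 2f2 + 0·f3, so column 1 of P is [-2, -2, 0].
Doing the same for each uj gives P = [[-2, -1, -2], [-2, 1, -1], [0, 2, 2]].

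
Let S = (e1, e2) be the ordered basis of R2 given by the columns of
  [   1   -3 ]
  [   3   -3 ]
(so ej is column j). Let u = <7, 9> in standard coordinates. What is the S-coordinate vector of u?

<1, -2>

[u]_S is the unique c with M c = u, where M has columns e1, e2.
System: c_1 - 3c_2 = 7, 3c_1 - 3c_2 = 9; solving gives c_1 = 1, c_2 = -2.
Check: e1 - 2e2 = <7, 9>.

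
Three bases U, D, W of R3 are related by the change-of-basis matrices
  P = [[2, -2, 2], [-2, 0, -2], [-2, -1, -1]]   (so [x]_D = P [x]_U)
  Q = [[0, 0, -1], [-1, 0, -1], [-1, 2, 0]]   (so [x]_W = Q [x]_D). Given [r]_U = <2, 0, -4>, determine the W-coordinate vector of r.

First [r]_D = P [r]_U = <-4, 4, 0>.
Then [r]_W = Q [r]_D = <0, 4, 12>.

<0, 4, 12>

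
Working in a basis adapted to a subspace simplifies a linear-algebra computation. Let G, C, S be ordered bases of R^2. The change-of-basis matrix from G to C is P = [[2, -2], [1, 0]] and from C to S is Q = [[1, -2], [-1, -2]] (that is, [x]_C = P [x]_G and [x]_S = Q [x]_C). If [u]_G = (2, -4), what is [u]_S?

(8, -16)

Apply P to get C-coordinates (12, 2), then Q to get S-coordinates.
The result is [u]_S = (8, -16).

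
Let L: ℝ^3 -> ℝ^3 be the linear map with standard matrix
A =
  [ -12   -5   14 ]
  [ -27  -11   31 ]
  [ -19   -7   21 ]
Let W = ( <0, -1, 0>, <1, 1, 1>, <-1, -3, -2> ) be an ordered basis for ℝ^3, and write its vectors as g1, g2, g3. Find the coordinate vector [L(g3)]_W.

Column 3 of [L]_W is the W-coordinate vector of L(g3).
In standard coordinates L(g3) = A g3 = <-1, -2, -2>.
Converting to W: <-1, -2, -2> = -g1 + 0·g2 + g3, so the coordinate vector is <-1, 0, 1>.

<-1, 0, 1>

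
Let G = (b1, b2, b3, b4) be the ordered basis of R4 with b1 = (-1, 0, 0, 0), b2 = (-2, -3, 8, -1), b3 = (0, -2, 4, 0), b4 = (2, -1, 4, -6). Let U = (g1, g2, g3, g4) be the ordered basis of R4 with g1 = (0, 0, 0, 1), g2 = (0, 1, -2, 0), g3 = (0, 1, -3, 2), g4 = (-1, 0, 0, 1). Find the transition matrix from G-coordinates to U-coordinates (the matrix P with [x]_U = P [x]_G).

[[-1, 1, 0, 0], [0, -1, -2, 1], [0, -2, 0, -2], [1, 2, 0, -2]]

Let M have columns bj and N have columns gj. Then for every x, N [x]_U = x = M [x]_G, so P = N^(-1) M.
Since det N = -1, N^(-1) has integer entries; multiplying gives P = [[-1, 1, 0, 0], [0, -1, -2, 1], [0, -2, 0, -2], [1, 2, 0, -2]].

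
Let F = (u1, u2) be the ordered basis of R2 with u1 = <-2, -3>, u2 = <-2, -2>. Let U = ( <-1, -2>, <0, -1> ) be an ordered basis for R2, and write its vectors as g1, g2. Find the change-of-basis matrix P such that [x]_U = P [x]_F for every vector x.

[[2, 2], [-1, -2]]

Take x = uj: its F-coordinates are the j-th standard unit vector, so P e_j — column j of P — equals [uj]_U.
u1 = 2g1 - g2, giving column 1 = <2, -1>; repeating for each j gives P = [[2, 2], [-1, -2]].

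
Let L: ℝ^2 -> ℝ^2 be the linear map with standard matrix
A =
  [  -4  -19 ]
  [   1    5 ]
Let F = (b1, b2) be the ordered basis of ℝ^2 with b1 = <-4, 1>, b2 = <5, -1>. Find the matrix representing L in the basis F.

[[2, -1], [1, -1]]

Let P have columns b1, b2. Then [L]_F = P^(-1) A P.
Here det P = -1, so P^(-1) is integer; computing A P first and then P^(-1)(A P) gives [[2, -1], [1, -1]].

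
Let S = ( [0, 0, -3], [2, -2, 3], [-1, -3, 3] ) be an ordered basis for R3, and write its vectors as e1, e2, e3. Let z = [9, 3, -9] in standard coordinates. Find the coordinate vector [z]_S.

[3, 3, -3]

Write z = c_1 e1 + ... + c_3 e3 and solve for the c_i.
Gaussian elimination on [M | z] yields c = (3, 3, -3).
Check: 3e1 + 3e2 - 3e3 = [9, 3, -9].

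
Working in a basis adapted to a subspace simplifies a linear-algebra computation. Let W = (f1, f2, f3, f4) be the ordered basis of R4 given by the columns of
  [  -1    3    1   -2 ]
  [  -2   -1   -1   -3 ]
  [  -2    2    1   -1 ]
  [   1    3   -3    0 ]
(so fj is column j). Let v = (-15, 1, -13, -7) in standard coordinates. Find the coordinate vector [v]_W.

(2, -4, -1, 0)

Write v = c_1 f1 + ... + c_4 f4 and solve for the c_i.
Row-reducing the augmented matrix [M | v] gives c = (2, -4, -1, 0).
Check: 2f1 - 4f2 - f3 + 0·f4 = (-15, 1, -13, -7).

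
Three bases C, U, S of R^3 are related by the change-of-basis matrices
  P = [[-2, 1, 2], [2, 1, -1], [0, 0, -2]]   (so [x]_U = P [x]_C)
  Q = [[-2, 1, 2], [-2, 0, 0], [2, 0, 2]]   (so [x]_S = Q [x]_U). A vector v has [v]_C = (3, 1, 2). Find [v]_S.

Composing the changes, [v]_S = Q P [v]_C.
Q P = [[6, -1, -9], [4, -2, -4], [-4, 2, 0]]; applying this to (3, 1, 2) gives (-1, 2, -10).

(-1, 2, -10)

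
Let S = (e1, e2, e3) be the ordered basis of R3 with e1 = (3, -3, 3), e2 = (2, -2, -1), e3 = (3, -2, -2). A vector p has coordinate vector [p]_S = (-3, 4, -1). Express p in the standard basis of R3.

(-4, 3, -11)

The coordinates say p = -3e1 + 4e2 - e3; adding the scaled basis vectors gives (-4, 3, -11).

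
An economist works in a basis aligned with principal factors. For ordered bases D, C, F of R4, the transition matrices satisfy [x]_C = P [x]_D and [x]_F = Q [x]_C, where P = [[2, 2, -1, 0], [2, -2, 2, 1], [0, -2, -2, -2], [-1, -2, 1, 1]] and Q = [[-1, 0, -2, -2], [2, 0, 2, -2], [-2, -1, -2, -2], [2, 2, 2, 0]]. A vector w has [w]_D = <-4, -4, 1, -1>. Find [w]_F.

<-23, -42, -7, -16>

Apply P to get C-coordinates <-17, 1, 8, 12>, then Q to get F-coordinates.
The result is [w]_F = <-23, -42, -7, -16>.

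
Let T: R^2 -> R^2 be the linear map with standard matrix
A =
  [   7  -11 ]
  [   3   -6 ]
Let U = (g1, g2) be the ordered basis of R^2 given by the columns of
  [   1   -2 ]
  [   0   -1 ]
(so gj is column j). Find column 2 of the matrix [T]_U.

Column 2 of [T]_U is the U-coordinate vector of T(g2).
In standard coordinates T(g2) = A g2 = (-3, 0).
Converting to U: (-3, 0) = -3g1 + 0·g2, so the coordinate vector is (-3, 0).

(-3, 0)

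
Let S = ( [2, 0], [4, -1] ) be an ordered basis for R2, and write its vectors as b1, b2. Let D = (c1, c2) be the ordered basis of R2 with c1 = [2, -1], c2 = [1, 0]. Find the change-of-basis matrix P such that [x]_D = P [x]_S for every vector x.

[[0, 1], [2, 2]]

Let M have columns bj and N have columns cj. Then for every x, N [x]_D = x = M [x]_S, so P = N^(-1) M.
Since det N = 1, N^(-1) has integer entries; multiplying gives P = [[0, 1], [2, 2]].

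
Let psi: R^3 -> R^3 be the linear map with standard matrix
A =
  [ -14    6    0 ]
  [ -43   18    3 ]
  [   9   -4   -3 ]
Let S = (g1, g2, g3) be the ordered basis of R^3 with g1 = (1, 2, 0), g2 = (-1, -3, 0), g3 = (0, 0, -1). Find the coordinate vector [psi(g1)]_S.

(1, 3, -1)

Compute psi(g1) = A g1 = (-2, -7, 1) in standard coordinates.
Then write this in S-coordinates: solve for y in y_1 g1 + ... + y_3 g3 = (-2, -7, 1).
This gives y = (1, 3, -1), which is column 1 of [psi]_S.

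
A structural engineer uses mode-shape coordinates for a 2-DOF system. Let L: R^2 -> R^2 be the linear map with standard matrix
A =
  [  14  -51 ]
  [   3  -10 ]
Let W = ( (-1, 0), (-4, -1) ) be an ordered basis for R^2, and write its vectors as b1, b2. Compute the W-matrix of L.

[[2, -3], [3, 2]]

With P the matrix whose columns are b1, b2, [L]_W = P^(-1) A P.
Column by column: L(b1) = A b1 = (-14, -3); its W-coordinates (2, 3) give column 1.
Continuing for each basis vector yields [L]_W = [[2, -3], [3, 2]].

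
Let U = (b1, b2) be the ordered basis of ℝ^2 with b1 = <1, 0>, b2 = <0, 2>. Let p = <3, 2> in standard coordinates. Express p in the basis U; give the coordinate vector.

Write p = c_1 b1 + c_2 b2 and solve for the c_i.
System: c_1 + 0c_2 = 3, 0c_1 + 2c_2 = 2; solving gives c_1 = 3, c_2 = 1.
Check: 3b1 + b2 = <3, 2>.

<3, 1>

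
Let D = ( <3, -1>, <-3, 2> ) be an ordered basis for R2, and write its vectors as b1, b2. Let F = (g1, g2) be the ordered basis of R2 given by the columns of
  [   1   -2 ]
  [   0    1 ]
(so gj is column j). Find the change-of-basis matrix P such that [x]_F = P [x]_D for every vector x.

[[1, 1], [-1, 2]]

Take x = bj: its D-coordinates are the j-th standard unit vector, so P e_j — column j of P — equals [bj]_F.
b1 = g1 - g2, giving column 1 = <1, -1>; repeating for each j gives P = [[1, 1], [-1, 2]].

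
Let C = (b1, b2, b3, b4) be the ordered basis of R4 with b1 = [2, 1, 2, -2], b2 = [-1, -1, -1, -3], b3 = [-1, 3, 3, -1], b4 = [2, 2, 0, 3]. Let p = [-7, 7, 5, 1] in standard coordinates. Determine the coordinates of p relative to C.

[-2, 0, 3, 0]

Write p = c_1 b1 + ... + c_4 b4 and solve for the c_i.
Solving this 4x4 system gives c = (-2, 0, 3, 0).
Check: -2b1 + 0·b2 + 3b3 + 0·b4 = [-7, 7, 5, 1].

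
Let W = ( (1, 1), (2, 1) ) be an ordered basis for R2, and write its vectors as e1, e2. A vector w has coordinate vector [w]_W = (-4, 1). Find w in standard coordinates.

(-2, -3)

w = M [w]_W, where M has columns e1, e2.
Carrying out the matrix-vector product, w = (-2, -3).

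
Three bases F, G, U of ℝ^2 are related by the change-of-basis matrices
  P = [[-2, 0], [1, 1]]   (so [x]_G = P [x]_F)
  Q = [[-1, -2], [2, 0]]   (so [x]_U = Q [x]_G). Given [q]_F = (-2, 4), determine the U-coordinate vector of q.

(-8, 8)

Composing the changes, [q]_U = Q P [q]_F.
Q P = [[0, -2], [-4, 0]]; applying this to (-2, 4) gives (-8, 8).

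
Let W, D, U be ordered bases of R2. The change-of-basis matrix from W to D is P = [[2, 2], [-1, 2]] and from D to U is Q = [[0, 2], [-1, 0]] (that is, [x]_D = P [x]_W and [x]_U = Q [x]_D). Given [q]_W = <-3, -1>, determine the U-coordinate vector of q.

<2, 8>

Apply P to get D-coordinates <-8, 1>, then Q to get U-coordinates.
The result is [q]_U = <2, 8>.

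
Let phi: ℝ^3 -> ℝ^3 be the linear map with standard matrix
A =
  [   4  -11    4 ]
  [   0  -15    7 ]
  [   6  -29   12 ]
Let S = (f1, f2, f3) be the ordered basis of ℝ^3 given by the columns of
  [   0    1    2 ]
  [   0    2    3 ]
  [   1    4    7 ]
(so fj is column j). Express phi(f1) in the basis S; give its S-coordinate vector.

(-3, 2, 1)

Compute phi(f1) = A f1 = (4, 7, 12) in standard coordinates.
Then write this in S-coordinates: solve for y in y_1 f1 + ... + y_3 f3 = (4, 7, 12).
This gives y = (-3, 2, 1), which is column 1 of [phi]_S.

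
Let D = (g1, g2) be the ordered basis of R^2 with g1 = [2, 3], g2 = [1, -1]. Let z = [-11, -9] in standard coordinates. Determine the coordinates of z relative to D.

[-4, -3]

We seek scalars with c_1 g1 + c_2 g2 = z; equivalently solve M c = z where the columns of M are g1, g2.
System: 2c_1 + c_2 = -11, 3c_1 - c_2 = -9; solving gives c_1 = -4, c_2 = -3.
Check: -4g1 - 3g2 = [-11, -9].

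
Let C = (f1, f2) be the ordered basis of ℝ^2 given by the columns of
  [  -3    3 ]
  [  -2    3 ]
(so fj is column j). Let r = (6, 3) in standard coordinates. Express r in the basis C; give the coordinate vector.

We seek scalars with c_1 f1 + c_2 f2 = r; equivalently solve M c = r where the columns of M are f1, f2.
System: -3c_1 + 3c_2 = 6, -2c_1 + 3c_2 = 3; solving gives c_1 = -3, c_2 = -1.
Check: -3f1 - f2 = (6, 3).

(-3, -1)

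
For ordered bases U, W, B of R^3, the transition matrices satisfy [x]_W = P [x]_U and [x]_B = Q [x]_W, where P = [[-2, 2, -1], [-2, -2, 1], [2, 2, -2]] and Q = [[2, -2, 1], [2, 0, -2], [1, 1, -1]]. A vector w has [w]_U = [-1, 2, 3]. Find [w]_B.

Composing the changes, [w]_B = Q P [w]_U.
Q P = [[2, 10, -6], [-8, 0, 2], [-6, -2, 2]]; applying this to [-1, 2, 3] gives [0, 14, 8].

[0, 14, 8]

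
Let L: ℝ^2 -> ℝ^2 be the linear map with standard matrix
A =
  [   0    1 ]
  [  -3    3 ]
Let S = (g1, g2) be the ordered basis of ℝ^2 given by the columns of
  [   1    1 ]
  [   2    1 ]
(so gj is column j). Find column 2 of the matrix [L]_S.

Compute L(g2) = A g2 = (1, 0) in standard coordinates.
Then write this in S-coordinates: solve for y in y_1 g1 + y_2 g2 = (1, 0).
This gives y = (-1, 2), which is column 2 of [L]_S.

(-1, 2)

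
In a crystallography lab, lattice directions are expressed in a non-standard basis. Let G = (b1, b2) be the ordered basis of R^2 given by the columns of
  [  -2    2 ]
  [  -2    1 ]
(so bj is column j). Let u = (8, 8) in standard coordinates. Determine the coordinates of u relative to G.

Write u = c_1 b1 + c_2 b2 and solve for the c_i.
System: -2c_1 + 2c_2 = 8, -2c_1 + c_2 = 8; solving gives c_1 = -4, c_2 = 0.
Check: -4b1 + 0·b2 = (8, 8).

(-4, 0)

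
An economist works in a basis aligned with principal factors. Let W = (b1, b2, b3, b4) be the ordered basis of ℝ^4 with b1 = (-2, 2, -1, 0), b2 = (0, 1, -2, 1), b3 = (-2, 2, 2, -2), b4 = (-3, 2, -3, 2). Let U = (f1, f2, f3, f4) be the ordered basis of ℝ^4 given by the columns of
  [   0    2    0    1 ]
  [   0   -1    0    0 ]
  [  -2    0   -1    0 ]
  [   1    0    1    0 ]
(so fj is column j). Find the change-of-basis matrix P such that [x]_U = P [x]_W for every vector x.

[[1, 1, 0, 1], [-2, -1, -2, -2], [-1, 0, -2, 1], [2, 2, 2, 1]]

Let M have columns bj and N have columns fj. Then for every x, N [x]_U = x = M [x]_W, so P = N^(-1) M.
Since det N = 1, N^(-1) has integer entries; multiplying gives P = [[1, 1, 0, 1], [-2, -1, -2, -2], [-1, 0, -2, 1], [2, 2, 2, 1]].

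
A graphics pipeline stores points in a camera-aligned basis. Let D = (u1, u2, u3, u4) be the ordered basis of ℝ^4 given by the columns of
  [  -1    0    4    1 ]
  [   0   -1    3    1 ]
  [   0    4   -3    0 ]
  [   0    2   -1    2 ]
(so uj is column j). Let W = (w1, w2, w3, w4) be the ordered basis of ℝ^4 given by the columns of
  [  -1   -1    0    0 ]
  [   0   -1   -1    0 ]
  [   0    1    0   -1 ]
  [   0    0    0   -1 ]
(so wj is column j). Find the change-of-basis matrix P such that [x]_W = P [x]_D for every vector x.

Column j of P is [uj]_W, since P maps D-coordinates to W-coordinates.
Expressing u1 in W: u1 = w1 + 0·w2 + 0·w3 + 0·w4, so column 1 of P is (1, 0, 0, 0).
Doing the same for each uj gives P = [[1, -2, -2, 1], [0, 2, -2, -2], [0, -1, -1, 1], [0, -2, 1, -2]].

[[1, -2, -2, 1], [0, 2, -2, -2], [0, -1, -1, 1], [0, -2, 1, -2]]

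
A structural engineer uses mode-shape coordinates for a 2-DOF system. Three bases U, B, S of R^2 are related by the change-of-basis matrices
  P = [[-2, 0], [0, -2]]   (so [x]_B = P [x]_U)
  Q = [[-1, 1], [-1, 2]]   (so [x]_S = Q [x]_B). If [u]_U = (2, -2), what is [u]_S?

Apply P to get B-coordinates (-4, 4), then Q to get S-coordinates.
The result is [u]_S = (8, 12).

(8, 12)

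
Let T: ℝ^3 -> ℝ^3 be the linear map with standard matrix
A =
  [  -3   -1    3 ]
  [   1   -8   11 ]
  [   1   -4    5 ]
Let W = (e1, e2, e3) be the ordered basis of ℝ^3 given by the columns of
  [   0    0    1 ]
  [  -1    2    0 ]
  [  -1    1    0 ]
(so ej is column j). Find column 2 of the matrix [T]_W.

Compute T(e2) = A e2 = <1, -5, -3> in standard coordinates.
Then write this in W-coordinates: solve for y in y_1 e1 + ... + y_3 e3 = <1, -5, -3>.
This gives y = <1, -2, 1>, which is column 2 of [T]_W.

<1, -2, 1>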